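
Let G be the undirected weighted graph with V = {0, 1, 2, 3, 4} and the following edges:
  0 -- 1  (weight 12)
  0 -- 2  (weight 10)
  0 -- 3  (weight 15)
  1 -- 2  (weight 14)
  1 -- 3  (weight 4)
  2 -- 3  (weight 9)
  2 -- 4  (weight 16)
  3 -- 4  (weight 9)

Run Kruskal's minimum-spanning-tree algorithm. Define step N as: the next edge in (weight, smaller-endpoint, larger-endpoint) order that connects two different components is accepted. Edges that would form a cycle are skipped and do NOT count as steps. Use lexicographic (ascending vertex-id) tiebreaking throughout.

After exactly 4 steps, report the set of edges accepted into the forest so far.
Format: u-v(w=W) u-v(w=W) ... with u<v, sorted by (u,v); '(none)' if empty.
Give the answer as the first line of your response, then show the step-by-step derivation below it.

0-2(w=10) 1-3(w=4) 2-3(w=9) 3-4(w=9)

step 1: add edge 1-3 (w=4); MST = {1-3(w=4)}
step 2: add edge 2-3 (w=9); MST = {1-3(w=4) 2-3(w=9)}
step 3: add edge 3-4 (w=9); MST = {1-3(w=4) 2-3(w=9) 3-4(w=9)}
step 4: add edge 0-2 (w=10); MST = {0-2(w=10) 1-3(w=4) 2-3(w=9) 3-4(w=9)}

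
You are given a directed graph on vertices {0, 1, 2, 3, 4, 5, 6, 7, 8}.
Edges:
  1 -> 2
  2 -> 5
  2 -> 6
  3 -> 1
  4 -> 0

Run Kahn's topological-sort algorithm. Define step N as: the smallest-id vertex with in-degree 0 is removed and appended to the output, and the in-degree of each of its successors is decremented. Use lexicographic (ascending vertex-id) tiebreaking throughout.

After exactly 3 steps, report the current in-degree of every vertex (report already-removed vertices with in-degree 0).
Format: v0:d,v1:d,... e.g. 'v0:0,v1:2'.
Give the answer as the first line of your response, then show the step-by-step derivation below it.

v0:1,v1:0,v2:0,v3:0,v4:0,v5:0,v6:0,v7:0,v8:0

step 1: output 3; order=[3]; indeg=(1,0,1,0,0,1,1,0,0)
step 2: output 1; order=[3,1]; indeg=(1,0,0,0,0,1,1,0,0)
step 3: output 2; order=[3,1,2]; indeg=(1,0,0,0,0,0,0,0,0)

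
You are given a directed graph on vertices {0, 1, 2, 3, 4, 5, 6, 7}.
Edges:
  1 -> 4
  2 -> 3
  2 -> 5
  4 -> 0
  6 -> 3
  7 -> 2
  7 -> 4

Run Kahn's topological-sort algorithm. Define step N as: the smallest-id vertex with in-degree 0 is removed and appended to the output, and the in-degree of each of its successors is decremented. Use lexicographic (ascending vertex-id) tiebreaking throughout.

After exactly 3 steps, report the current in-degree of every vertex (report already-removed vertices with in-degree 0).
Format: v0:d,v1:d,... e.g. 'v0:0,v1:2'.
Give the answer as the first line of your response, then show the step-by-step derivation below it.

v0:1,v1:0,v2:0,v3:1,v4:0,v5:1,v6:0,v7:0

step 1: output 1; order=[1]; indeg=(1,0,1,2,1,1,0,0)
step 2: output 6; order=[1,6]; indeg=(1,0,1,1,1,1,0,0)
step 3: output 7; order=[1,6,7]; indeg=(1,0,0,1,0,1,0,0)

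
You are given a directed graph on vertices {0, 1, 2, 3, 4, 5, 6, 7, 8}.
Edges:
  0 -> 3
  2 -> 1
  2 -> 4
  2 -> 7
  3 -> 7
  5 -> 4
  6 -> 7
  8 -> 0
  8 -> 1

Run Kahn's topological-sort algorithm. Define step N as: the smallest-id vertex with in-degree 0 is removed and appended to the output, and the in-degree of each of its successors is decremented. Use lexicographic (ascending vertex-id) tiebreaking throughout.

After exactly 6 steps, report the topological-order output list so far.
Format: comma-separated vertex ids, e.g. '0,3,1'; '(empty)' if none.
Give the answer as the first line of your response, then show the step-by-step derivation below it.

2,5,4,6,8,0

step 1: output 2; order=[2]; indeg=(1,1,0,1,1,0,0,2,0)
step 2: output 5; order=[2,5]; indeg=(1,1,0,1,0,0,0,2,0)
step 3: output 4; order=[2,5,4]; indeg=(1,1,0,1,0,0,0,2,0)
step 4: output 6; order=[2,5,4,6]; indeg=(1,1,0,1,0,0,0,1,0)
step 5: output 8; order=[2,5,4,6,8]; indeg=(0,0,0,1,0,0,0,1,0)
step 6: output 0; order=[2,5,4,6,8,0]; indeg=(0,0,0,0,0,0,0,1,0)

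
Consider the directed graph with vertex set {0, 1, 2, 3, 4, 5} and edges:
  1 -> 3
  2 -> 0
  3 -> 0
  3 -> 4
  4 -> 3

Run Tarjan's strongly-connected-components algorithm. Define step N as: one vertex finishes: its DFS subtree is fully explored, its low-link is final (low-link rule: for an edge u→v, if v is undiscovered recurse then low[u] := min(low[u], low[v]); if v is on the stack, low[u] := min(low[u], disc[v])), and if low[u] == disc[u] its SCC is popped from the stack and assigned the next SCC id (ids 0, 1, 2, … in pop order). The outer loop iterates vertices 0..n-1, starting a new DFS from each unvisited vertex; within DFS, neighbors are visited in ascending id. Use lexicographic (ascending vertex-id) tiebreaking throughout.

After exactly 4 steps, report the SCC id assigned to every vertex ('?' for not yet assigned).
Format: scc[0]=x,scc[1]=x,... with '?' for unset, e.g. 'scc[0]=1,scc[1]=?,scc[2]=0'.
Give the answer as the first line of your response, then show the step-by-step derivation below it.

scc[0]=0,scc[1]=2,scc[2]=?,scc[3]=1,scc[4]=1,scc[5]=?

step 1: low=(low[0]=0,low[1]=?,low[2]=?,low[3]=?,low[4]=?,low[5]=?); scc=(scc[0]=0,scc[1]=?,scc[2]=?,scc[3]=?,scc[4]=?,scc[5]=?)
step 2: low=(low[0]=0,low[1]=1,low[2]=?,low[3]=2,low[4]=2,low[5]=?); scc=(scc[0]=0,scc[1]=?,scc[2]=?,scc[3]=?,scc[4]=?,scc[5]=?)
step 3: low=(low[0]=0,low[1]=1,low[2]=?,low[3]=2,low[4]=2,low[5]=?); scc=(scc[0]=0,scc[1]=?,scc[2]=?,scc[3]=1,scc[4]=1,scc[5]=?)
step 4: low=(low[0]=0,low[1]=1,low[2]=?,low[3]=2,low[4]=2,low[5]=?); scc=(scc[0]=0,scc[1]=2,scc[2]=?,scc[3]=1,scc[4]=1,scc[5]=?)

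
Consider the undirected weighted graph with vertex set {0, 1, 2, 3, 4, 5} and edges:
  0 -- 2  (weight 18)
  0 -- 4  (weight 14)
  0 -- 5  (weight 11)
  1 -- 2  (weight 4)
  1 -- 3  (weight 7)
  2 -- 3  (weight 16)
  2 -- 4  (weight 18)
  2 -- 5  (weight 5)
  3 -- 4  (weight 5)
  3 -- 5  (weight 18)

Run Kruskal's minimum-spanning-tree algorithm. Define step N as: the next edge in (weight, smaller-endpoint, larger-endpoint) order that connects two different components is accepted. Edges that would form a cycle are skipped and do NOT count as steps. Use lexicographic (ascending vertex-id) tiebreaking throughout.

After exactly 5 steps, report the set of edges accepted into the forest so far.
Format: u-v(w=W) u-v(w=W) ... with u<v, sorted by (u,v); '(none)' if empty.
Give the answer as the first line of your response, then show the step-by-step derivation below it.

0-5(w=11) 1-2(w=4) 1-3(w=7) 2-5(w=5) 3-4(w=5)

step 1: add edge 1-2 (w=4); MST = {1-2(w=4)}
step 2: add edge 2-5 (w=5); MST = {1-2(w=4) 2-5(w=5)}
step 3: add edge 3-4 (w=5); MST = {1-2(w=4) 2-5(w=5) 3-4(w=5)}
step 4: add edge 1-3 (w=7); MST = {1-2(w=4) 1-3(w=7) 2-5(w=5) 3-4(w=5)}
step 5: add edge 0-5 (w=11); MST = {0-5(w=11) 1-2(w=4) 1-3(w=7) 2-5(w=5) 3-4(w=5)}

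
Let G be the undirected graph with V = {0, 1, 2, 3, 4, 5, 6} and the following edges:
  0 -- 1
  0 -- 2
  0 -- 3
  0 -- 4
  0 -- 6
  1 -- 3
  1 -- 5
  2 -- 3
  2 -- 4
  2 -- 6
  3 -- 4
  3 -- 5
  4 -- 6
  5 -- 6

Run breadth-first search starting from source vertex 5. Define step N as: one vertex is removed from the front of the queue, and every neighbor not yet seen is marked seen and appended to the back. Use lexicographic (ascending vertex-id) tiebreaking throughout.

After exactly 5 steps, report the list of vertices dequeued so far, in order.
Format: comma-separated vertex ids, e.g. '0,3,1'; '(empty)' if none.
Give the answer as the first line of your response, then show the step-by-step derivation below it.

5,1,3,6,0

step 1: dequeue 5; queue=[1,3,6]; order=5
step 2: dequeue 1; queue=[3,6,0]; order=5,1
step 3: dequeue 3; queue=[6,0,2,4]; order=5,1,3
step 4: dequeue 6; queue=[0,2,4]; order=5,1,3,6
step 5: dequeue 0; queue=[2,4]; order=5,1,3,6,0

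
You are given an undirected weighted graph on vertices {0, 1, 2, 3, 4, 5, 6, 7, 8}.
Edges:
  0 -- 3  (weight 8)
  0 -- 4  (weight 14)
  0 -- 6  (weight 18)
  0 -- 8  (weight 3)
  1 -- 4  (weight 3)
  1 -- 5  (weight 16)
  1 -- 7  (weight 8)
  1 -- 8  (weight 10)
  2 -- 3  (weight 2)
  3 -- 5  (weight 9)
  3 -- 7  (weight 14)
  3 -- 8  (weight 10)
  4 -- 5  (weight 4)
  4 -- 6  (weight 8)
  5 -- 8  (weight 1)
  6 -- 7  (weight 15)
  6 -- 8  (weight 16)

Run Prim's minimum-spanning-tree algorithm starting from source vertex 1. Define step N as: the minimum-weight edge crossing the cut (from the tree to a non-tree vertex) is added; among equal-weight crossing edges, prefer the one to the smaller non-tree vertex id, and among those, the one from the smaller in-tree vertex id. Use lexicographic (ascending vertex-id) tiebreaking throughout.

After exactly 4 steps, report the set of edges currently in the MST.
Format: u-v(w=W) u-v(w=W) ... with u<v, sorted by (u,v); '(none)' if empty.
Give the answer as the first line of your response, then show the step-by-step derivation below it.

0-8(w=3) 1-4(w=3) 4-5(w=4) 5-8(w=1)

step 1: add edge 1-4 (w=3); MST = {1-4(w=3)}
step 2: add edge 4-5 (w=4); MST = {1-4(w=3) 4-5(w=4)}
step 3: add edge 5-8 (w=1); MST = {1-4(w=3) 4-5(w=4) 5-8(w=1)}
step 4: add edge 0-8 (w=3); MST = {0-8(w=3) 1-4(w=3) 4-5(w=4) 5-8(w=1)}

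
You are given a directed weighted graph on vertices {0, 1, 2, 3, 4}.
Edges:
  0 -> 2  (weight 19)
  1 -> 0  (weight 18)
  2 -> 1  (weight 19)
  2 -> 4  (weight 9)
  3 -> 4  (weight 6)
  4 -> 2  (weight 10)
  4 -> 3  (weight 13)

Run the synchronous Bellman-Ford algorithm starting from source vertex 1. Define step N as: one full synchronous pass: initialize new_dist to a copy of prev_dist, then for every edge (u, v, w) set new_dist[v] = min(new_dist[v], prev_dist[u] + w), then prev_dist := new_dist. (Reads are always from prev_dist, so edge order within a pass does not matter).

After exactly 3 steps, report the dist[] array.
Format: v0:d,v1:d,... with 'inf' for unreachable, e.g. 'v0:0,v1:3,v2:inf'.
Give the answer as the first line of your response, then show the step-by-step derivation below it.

v0:18,v1:0,v2:37,v3:inf,v4:46

step 1: dist = v0:18,v1:0,v2:inf,v3:inf,v4:inf
step 2: dist = v0:18,v1:0,v2:37,v3:inf,v4:inf
step 3: dist = v0:18,v1:0,v2:37,v3:inf,v4:46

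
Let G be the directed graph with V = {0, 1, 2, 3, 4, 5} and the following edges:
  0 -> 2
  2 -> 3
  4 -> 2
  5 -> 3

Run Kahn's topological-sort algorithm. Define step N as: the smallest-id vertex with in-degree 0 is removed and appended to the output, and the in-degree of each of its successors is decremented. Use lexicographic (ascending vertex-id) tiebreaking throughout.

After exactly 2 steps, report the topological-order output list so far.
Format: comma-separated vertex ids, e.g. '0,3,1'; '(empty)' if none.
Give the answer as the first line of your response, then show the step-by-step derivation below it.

0,1

step 1: output 0; order=[0]; indeg=(0,0,1,2,0,0)
step 2: output 1; order=[0,1]; indeg=(0,0,1,2,0,0)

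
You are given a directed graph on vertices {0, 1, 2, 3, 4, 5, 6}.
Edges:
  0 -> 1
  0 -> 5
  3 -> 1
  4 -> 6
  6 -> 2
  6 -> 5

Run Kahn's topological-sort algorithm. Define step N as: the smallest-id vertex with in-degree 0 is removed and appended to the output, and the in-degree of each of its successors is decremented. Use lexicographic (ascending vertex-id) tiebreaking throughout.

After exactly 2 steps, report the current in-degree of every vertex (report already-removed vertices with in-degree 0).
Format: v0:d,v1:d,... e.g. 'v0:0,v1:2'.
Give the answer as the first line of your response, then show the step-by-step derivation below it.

v0:0,v1:0,v2:1,v3:0,v4:0,v5:1,v6:1

step 1: output 0; order=[0]; indeg=(0,1,1,0,0,1,1)
step 2: output 3; order=[0,3]; indeg=(0,0,1,0,0,1,1)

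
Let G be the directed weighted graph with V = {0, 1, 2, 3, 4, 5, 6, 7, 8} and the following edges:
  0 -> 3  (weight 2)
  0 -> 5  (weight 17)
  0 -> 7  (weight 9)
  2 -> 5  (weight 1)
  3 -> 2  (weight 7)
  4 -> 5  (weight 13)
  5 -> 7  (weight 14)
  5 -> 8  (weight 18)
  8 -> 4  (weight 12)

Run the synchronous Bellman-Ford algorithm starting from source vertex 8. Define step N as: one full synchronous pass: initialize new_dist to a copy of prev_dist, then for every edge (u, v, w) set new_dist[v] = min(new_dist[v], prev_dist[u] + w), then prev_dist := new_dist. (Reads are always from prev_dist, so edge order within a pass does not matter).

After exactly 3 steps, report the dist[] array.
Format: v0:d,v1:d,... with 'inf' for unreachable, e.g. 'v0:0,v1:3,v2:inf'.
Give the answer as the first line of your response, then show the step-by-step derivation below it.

v0:inf,v1:inf,v2:inf,v3:inf,v4:12,v5:25,v6:inf,v7:39,v8:0

step 1: dist = v0:inf,v1:inf,v2:inf,v3:inf,v4:12,v5:inf,v6:inf,v7:inf,v8:0
step 2: dist = v0:inf,v1:inf,v2:inf,v3:inf,v4:12,v5:25,v6:inf,v7:inf,v8:0
step 3: dist = v0:inf,v1:inf,v2:inf,v3:inf,v4:12,v5:25,v6:inf,v7:39,v8:0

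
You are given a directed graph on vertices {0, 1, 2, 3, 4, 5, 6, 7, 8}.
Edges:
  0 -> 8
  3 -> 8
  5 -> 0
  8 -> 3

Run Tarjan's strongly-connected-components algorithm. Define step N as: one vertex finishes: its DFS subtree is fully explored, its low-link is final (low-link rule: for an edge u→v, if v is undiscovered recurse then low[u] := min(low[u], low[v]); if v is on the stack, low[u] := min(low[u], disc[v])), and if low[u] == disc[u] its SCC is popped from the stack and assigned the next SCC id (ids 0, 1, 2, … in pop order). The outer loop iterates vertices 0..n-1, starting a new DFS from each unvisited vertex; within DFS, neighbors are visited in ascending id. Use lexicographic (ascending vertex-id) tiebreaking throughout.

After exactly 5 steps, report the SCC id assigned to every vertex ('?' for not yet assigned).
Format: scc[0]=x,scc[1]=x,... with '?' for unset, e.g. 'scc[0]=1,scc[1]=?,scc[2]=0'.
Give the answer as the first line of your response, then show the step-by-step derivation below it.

scc[0]=1,scc[1]=2,scc[2]=3,scc[3]=0,scc[4]=?,scc[5]=?,scc[6]=?,scc[7]=?,scc[8]=0

step 1: low=(low[0]=0,low[1]=?,low[2]=?,low[3]=1,low[4]=?,low[5]=?,low[6]=?,low[7]=?,low[8]=1); scc=(scc[0]=?,scc[1]=?,scc[2]=?,scc[3]=?,scc[4]=?,scc[5]=?,scc[6]=?,scc[7]=?,scc[8]=?)
step 2: low=(low[0]=0,low[1]=?,low[2]=?,low[3]=1,low[4]=?,low[5]=?,low[6]=?,low[7]=?,low[8]=1); scc=(scc[0]=?,scc[1]=?,scc[2]=?,scc[3]=0,scc[4]=?,scc[5]=?,scc[6]=?,scc[7]=?,scc[8]=0)
step 3: low=(low[0]=0,low[1]=?,low[2]=?,low[3]=1,low[4]=?,low[5]=?,low[6]=?,low[7]=?,low[8]=1); scc=(scc[0]=1,scc[1]=?,scc[2]=?,scc[3]=0,scc[4]=?,scc[5]=?,scc[6]=?,scc[7]=?,scc[8]=0)
step 4: low=(low[0]=0,low[1]=3,low[2]=?,low[3]=1,low[4]=?,low[5]=?,low[6]=?,low[7]=?,low[8]=1); scc=(scc[0]=1,scc[1]=2,scc[2]=?,scc[3]=0,scc[4]=?,scc[5]=?,scc[6]=?,scc[7]=?,scc[8]=0)
step 5: low=(low[0]=0,low[1]=3,low[2]=4,low[3]=1,low[4]=?,low[5]=?,low[6]=?,low[7]=?,low[8]=1); scc=(scc[0]=1,scc[1]=2,scc[2]=3,scc[3]=0,scc[4]=?,scc[5]=?,scc[6]=?,scc[7]=?,scc[8]=0)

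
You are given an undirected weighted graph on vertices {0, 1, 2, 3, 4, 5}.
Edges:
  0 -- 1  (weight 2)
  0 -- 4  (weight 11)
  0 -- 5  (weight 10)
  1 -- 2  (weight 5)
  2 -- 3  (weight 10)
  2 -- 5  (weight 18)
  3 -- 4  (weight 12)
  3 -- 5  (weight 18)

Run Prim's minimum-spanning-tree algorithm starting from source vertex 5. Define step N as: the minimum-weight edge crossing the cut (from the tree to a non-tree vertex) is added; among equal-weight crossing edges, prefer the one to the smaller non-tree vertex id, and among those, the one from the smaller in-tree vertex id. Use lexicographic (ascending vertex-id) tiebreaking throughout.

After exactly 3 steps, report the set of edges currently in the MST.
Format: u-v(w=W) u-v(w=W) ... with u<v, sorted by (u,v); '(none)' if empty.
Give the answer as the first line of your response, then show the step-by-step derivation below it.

0-1(w=2) 0-5(w=10) 1-2(w=5)

step 1: add edge 0-5 (w=10); MST = {0-5(w=10)}
step 2: add edge 0-1 (w=2); MST = {0-1(w=2) 0-5(w=10)}
step 3: add edge 1-2 (w=5); MST = {0-1(w=2) 0-5(w=10) 1-2(w=5)}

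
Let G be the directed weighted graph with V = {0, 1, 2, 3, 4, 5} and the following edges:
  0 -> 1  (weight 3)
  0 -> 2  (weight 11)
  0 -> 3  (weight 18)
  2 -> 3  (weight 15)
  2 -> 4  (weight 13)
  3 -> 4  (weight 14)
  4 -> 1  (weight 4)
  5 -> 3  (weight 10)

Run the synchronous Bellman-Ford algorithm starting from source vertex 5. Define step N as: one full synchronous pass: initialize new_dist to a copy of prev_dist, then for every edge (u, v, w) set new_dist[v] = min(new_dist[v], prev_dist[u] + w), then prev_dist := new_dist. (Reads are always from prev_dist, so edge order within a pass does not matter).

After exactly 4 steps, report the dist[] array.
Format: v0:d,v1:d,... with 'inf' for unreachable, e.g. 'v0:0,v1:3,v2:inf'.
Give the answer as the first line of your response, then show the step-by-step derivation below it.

v0:inf,v1:28,v2:inf,v3:10,v4:24,v5:0

step 1: dist = v0:inf,v1:inf,v2:inf,v3:10,v4:inf,v5:0
step 2: dist = v0:inf,v1:inf,v2:inf,v3:10,v4:24,v5:0
step 3: dist = v0:inf,v1:28,v2:inf,v3:10,v4:24,v5:0
step 4: dist = v0:inf,v1:28,v2:inf,v3:10,v4:24,v5:0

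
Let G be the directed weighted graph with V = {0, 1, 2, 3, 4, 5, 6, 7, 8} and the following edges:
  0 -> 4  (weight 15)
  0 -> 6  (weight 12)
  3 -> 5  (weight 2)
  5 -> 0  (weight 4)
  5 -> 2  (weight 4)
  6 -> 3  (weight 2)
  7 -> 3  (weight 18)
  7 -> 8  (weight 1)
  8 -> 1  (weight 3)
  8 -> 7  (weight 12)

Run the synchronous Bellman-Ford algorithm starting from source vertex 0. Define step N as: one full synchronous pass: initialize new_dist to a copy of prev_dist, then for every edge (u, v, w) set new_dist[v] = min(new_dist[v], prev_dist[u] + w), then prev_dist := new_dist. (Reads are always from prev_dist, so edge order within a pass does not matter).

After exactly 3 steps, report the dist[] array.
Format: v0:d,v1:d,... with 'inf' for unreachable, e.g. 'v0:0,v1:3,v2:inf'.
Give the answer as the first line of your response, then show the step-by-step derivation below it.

v0:0,v1:inf,v2:inf,v3:14,v4:15,v5:16,v6:12,v7:inf,v8:inf

step 1: dist = v0:0,v1:inf,v2:inf,v3:inf,v4:15,v5:inf,v6:12,v7:inf,v8:inf
step 2: dist = v0:0,v1:inf,v2:inf,v3:14,v4:15,v5:inf,v6:12,v7:inf,v8:inf
step 3: dist = v0:0,v1:inf,v2:inf,v3:14,v4:15,v5:16,v6:12,v7:inf,v8:inf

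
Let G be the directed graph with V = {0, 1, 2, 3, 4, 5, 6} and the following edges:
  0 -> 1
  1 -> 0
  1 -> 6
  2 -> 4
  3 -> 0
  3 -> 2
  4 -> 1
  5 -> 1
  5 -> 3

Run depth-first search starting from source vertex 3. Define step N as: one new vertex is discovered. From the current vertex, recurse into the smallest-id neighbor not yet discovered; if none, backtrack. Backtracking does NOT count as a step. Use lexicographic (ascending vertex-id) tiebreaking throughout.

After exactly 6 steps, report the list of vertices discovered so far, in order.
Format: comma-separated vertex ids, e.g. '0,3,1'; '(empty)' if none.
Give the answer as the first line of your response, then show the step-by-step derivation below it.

3,0,1,6,2,4

step 1: discover 3; path=3; order=3
step 2: discover 0; path=3>0; order=3,0
step 3: discover 1; path=3>0>1; order=3,0,1
step 4: discover 6; path=3>0>1>6; order=3,0,1,6
step 5: discover 2; path=3>2; order=3,0,1,6,2
step 6: discover 4; path=3>2>4; order=3,0,1,6,2,4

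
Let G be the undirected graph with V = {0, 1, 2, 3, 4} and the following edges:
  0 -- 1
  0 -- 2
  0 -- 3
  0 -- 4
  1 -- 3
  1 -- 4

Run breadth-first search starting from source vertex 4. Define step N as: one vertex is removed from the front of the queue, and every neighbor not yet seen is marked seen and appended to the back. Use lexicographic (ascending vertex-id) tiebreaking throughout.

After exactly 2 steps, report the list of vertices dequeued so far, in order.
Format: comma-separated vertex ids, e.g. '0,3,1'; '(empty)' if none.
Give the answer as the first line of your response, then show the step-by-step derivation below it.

4,0

step 1: dequeue 4; queue=[0,1]; order=4
step 2: dequeue 0; queue=[1,2,3]; order=4,0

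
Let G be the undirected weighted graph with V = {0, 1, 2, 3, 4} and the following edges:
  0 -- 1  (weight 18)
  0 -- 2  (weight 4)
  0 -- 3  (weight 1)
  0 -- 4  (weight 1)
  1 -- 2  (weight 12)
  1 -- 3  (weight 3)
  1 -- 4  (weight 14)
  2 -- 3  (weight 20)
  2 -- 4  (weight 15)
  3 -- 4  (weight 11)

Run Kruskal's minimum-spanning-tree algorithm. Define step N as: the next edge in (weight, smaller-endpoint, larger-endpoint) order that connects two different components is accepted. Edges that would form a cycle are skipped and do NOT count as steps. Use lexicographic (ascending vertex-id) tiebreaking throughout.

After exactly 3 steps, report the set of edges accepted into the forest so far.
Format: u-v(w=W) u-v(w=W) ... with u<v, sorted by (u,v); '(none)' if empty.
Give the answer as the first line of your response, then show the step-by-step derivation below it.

0-3(w=1) 0-4(w=1) 1-3(w=3)

step 1: add edge 0-3 (w=1); MST = {0-3(w=1)}
step 2: add edge 0-4 (w=1); MST = {0-3(w=1) 0-4(w=1)}
step 3: add edge 1-3 (w=3); MST = {0-3(w=1) 0-4(w=1) 1-3(w=3)}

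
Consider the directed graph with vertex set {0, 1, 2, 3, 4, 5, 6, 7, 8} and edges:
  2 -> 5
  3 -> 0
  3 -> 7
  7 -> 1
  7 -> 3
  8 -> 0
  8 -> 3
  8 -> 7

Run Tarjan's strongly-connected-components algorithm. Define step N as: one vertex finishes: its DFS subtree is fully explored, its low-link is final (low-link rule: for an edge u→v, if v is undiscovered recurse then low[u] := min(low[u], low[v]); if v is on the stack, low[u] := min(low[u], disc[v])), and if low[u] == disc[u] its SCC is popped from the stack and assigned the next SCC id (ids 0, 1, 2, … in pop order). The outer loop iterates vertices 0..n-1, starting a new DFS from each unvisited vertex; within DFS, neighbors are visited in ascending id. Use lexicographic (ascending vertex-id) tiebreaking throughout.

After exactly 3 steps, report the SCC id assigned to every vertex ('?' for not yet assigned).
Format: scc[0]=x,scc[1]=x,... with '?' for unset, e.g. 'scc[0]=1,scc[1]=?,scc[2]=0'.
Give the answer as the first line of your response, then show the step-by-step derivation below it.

scc[0]=0,scc[1]=1,scc[2]=?,scc[3]=?,scc[4]=?,scc[5]=2,scc[6]=?,scc[7]=?,scc[8]=?

step 1: low=(low[0]=0,low[1]=?,low[2]=?,low[3]=?,low[4]=?,low[5]=?,low[6]=?,low[7]=?,low[8]=?); scc=(scc[0]=0,scc[1]=?,scc[2]=?,scc[3]=?,scc[4]=?,scc[5]=?,scc[6]=?,scc[7]=?,scc[8]=?)
step 2: low=(low[0]=0,low[1]=1,low[2]=?,low[3]=?,low[4]=?,low[5]=?,low[6]=?,low[7]=?,low[8]=?); scc=(scc[0]=0,scc[1]=1,scc[2]=?,scc[3]=?,scc[4]=?,scc[5]=?,scc[6]=?,scc[7]=?,scc[8]=?)
step 3: low=(low[0]=0,low[1]=1,low[2]=2,low[3]=?,low[4]=?,low[5]=3,low[6]=?,low[7]=?,low[8]=?); scc=(scc[0]=0,scc[1]=1,scc[2]=?,scc[3]=?,scc[4]=?,scc[5]=2,scc[6]=?,scc[7]=?,scc[8]=?)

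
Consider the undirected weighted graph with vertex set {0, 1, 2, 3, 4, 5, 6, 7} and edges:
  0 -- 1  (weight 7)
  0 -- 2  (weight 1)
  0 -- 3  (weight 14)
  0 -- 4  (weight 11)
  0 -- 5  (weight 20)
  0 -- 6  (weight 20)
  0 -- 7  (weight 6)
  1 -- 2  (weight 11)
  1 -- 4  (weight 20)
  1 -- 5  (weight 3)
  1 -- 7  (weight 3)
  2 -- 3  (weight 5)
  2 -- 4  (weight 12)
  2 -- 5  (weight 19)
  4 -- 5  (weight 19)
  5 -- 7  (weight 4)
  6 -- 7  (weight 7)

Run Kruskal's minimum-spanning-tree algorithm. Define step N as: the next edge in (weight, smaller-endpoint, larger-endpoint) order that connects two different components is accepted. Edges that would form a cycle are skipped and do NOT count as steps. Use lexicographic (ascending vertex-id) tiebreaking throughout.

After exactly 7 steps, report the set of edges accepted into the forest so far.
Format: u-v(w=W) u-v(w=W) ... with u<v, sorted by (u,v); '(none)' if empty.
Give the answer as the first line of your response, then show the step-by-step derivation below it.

0-2(w=1) 0-4(w=11) 0-7(w=6) 1-5(w=3) 1-7(w=3) 2-3(w=5) 6-7(w=7)

step 1: add edge 0-2 (w=1); MST = {0-2(w=1)}
step 2: add edge 1-5 (w=3); MST = {0-2(w=1) 1-5(w=3)}
step 3: add edge 1-7 (w=3); MST = {0-2(w=1) 1-5(w=3) 1-7(w=3)}
step 4: add edge 2-3 (w=5); MST = {0-2(w=1) 1-5(w=3) 1-7(w=3) 2-3(w=5)}
step 5: add edge 0-7 (w=6); MST = {0-2(w=1) 0-7(w=6) 1-5(w=3) 1-7(w=3) 2-3(w=5)}
step 6: add edge 6-7 (w=7); MST = {0-2(w=1) 0-7(w=6) 1-5(w=3) 1-7(w=3) 2-3(w=5) 6-7(w=7)}
step 7: add edge 0-4 (w=11); MST = {0-2(w=1) 0-4(w=11) 0-7(w=6) 1-5(w=3) 1-7(w=3) 2-3(w=5) 6-7(w=7)}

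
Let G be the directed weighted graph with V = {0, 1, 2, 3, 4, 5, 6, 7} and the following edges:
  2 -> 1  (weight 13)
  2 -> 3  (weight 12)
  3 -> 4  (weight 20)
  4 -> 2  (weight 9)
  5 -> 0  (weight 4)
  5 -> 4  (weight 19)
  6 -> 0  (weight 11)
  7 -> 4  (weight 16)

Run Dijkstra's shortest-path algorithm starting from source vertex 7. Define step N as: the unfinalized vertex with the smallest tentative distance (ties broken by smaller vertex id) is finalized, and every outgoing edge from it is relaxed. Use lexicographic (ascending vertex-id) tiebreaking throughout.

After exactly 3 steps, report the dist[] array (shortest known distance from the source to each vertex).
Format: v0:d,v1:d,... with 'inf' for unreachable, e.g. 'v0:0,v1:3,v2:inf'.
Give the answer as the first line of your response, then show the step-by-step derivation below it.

v0:inf,v1:38,v2:25,v3:37,v4:16,v5:inf,v6:inf,v7:0

step 1: dist = v0:inf,v1:inf,v2:inf,v3:inf,v4:16,v5:inf,v6:inf,v7:0
step 2: dist = v0:inf,v1:inf,v2:25,v3:inf,v4:16,v5:inf,v6:inf,v7:0
step 3: dist = v0:inf,v1:38,v2:25,v3:37,v4:16,v5:inf,v6:inf,v7:0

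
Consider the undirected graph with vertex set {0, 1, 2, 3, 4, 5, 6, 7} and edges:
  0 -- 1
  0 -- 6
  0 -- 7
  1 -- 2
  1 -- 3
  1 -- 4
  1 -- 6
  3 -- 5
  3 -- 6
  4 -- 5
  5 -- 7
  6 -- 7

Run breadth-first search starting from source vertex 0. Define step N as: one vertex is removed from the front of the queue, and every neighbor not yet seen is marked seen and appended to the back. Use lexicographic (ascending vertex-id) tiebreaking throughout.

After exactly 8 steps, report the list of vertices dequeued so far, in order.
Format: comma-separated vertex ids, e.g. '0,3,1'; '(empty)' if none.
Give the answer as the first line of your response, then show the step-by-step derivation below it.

0,1,6,7,2,3,4,5

step 1: dequeue 0; queue=[1,6,7]; order=0
step 2: dequeue 1; queue=[6,7,2,3,4]; order=0,1
step 3: dequeue 6; queue=[7,2,3,4]; order=0,1,6
step 4: dequeue 7; queue=[2,3,4,5]; order=0,1,6,7
step 5: dequeue 2; queue=[3,4,5]; order=0,1,6,7,2
step 6: dequeue 3; queue=[4,5]; order=0,1,6,7,2,3
step 7: dequeue 4; queue=[5]; order=0,1,6,7,2,3,4
step 8: dequeue 5; queue=[(empty)]; order=0,1,6,7,2,3,4,5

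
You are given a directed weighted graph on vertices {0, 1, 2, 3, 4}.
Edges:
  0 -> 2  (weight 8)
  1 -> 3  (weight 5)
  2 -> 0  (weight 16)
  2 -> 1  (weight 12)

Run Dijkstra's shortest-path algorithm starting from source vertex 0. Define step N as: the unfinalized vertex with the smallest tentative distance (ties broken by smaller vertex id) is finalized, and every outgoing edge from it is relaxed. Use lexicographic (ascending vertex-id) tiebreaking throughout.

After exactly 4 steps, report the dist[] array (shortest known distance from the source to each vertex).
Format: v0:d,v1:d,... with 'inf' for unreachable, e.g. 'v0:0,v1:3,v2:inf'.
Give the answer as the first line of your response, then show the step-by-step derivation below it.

v0:0,v1:20,v2:8,v3:25,v4:inf

step 1: dist = v0:0,v1:inf,v2:8,v3:inf,v4:inf
step 2: dist = v0:0,v1:20,v2:8,v3:inf,v4:inf
step 3: dist = v0:0,v1:20,v2:8,v3:25,v4:inf
step 4: dist = v0:0,v1:20,v2:8,v3:25,v4:inf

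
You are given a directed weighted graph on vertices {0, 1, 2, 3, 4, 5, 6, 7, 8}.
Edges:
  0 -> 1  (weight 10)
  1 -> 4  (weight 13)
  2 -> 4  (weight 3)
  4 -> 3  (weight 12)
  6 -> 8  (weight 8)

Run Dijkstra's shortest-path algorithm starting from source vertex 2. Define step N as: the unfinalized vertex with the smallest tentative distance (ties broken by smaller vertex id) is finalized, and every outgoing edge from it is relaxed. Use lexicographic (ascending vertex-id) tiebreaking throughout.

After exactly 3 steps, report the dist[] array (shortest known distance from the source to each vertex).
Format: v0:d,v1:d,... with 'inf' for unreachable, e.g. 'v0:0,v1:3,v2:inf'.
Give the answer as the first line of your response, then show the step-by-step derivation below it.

v0:inf,v1:inf,v2:0,v3:15,v4:3,v5:inf,v6:inf,v7:inf,v8:inf

step 1: dist = v0:inf,v1:inf,v2:0,v3:inf,v4:3,v5:inf,v6:inf,v7:inf,v8:inf
step 2: dist = v0:inf,v1:inf,v2:0,v3:15,v4:3,v5:inf,v6:inf,v7:inf,v8:inf
step 3: dist = v0:inf,v1:inf,v2:0,v3:15,v4:3,v5:inf,v6:inf,v7:inf,v8:inf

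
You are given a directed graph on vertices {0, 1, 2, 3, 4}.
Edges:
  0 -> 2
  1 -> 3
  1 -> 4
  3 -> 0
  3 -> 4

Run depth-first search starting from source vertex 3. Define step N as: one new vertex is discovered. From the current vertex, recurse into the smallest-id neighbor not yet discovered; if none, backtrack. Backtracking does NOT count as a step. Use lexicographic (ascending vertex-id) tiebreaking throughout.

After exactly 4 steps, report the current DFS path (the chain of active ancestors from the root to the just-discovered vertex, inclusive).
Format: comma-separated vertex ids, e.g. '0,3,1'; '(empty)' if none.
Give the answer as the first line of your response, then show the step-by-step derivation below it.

3,4

step 1: discover 3; path=3; order=3
step 2: discover 0; path=3>0; order=3,0
step 3: discover 2; path=3>0>2; order=3,0,2
step 4: discover 4; path=3>4; order=3,0,2,4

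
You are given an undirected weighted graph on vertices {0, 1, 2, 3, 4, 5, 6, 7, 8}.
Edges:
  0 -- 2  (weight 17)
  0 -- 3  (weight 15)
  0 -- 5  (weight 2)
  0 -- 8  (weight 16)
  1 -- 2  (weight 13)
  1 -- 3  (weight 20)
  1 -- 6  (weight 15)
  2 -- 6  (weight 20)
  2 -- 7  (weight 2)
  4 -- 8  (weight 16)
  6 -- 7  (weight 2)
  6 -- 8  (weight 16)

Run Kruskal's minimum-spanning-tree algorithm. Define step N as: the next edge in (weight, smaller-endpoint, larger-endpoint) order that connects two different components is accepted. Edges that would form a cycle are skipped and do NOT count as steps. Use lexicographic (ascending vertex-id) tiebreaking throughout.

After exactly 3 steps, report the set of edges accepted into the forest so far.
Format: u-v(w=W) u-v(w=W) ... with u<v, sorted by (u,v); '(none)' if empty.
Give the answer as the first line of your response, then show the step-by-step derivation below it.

0-5(w=2) 2-7(w=2) 6-7(w=2)

step 1: add edge 0-5 (w=2); MST = {0-5(w=2)}
step 2: add edge 2-7 (w=2); MST = {0-5(w=2) 2-7(w=2)}
step 3: add edge 6-7 (w=2); MST = {0-5(w=2) 2-7(w=2) 6-7(w=2)}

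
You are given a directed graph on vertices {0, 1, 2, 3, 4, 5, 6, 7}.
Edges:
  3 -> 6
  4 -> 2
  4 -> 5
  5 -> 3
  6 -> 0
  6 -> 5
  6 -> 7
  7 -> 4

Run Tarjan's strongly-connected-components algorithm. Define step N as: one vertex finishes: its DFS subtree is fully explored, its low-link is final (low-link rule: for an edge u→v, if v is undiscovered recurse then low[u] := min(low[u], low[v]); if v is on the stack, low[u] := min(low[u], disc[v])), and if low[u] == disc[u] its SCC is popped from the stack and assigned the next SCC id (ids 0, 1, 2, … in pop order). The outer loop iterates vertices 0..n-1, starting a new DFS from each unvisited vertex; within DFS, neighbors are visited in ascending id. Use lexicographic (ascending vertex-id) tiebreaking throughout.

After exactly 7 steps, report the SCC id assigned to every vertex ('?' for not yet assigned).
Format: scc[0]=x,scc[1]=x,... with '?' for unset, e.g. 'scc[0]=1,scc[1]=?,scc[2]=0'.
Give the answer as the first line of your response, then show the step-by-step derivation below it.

scc[0]=0,scc[1]=1,scc[2]=2,scc[3]=?,scc[4]=?,scc[5]=?,scc[6]=?,scc[7]=?

step 1: low=(low[0]=0,low[1]=?,low[2]=?,low[3]=?,low[4]=?,low[5]=?,low[6]=?,low[7]=?); scc=(scc[0]=0,scc[1]=?,scc[2]=?,scc[3]=?,scc[4]=?,scc[5]=?,scc[6]=?,scc[7]=?)
step 2: low=(low[0]=0,low[1]=1,low[2]=?,low[3]=?,low[4]=?,low[5]=?,low[6]=?,low[7]=?); scc=(scc[0]=0,scc[1]=1,scc[2]=?,scc[3]=?,scc[4]=?,scc[5]=?,scc[6]=?,scc[7]=?)
step 3: low=(low[0]=0,low[1]=1,low[2]=2,low[3]=?,low[4]=?,low[5]=?,low[6]=?,low[7]=?); scc=(scc[0]=0,scc[1]=1,scc[2]=2,scc[3]=?,scc[4]=?,scc[5]=?,scc[6]=?,scc[7]=?)
step 4: low=(low[0]=0,low[1]=1,low[2]=2,low[3]=3,low[4]=?,low[5]=3,low[6]=4,low[7]=?); scc=(scc[0]=0,scc[1]=1,scc[2]=2,scc[3]=?,scc[4]=?,scc[5]=?,scc[6]=?,scc[7]=?)
step 5: low=(low[0]=0,low[1]=1,low[2]=2,low[3]=3,low[4]=5,low[5]=3,low[6]=3,low[7]=6); scc=(scc[0]=0,scc[1]=1,scc[2]=2,scc[3]=?,scc[4]=?,scc[5]=?,scc[6]=?,scc[7]=?)
step 6: low=(low[0]=0,low[1]=1,low[2]=2,low[3]=3,low[4]=5,low[5]=3,low[6]=3,low[7]=5); scc=(scc[0]=0,scc[1]=1,scc[2]=2,scc[3]=?,scc[4]=?,scc[5]=?,scc[6]=?,scc[7]=?)
step 7: low=(low[0]=0,low[1]=1,low[2]=2,low[3]=3,low[4]=5,low[5]=3,low[6]=3,low[7]=5); scc=(scc[0]=0,scc[1]=1,scc[2]=2,scc[3]=?,scc[4]=?,scc[5]=?,scc[6]=?,scc[7]=?)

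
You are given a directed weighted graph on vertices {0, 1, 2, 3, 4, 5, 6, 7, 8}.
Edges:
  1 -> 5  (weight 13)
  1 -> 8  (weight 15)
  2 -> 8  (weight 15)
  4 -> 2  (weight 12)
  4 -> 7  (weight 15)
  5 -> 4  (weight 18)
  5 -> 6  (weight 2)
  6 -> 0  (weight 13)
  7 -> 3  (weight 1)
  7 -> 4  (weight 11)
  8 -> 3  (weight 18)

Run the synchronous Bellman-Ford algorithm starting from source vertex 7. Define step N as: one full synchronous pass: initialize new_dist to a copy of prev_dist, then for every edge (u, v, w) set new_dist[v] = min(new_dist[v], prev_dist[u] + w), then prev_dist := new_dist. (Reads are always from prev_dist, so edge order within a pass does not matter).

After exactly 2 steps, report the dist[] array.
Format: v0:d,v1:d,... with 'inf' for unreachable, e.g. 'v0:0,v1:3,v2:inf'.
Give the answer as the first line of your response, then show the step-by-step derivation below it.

v0:inf,v1:inf,v2:23,v3:1,v4:11,v5:inf,v6:inf,v7:0,v8:inf

step 1: dist = v0:inf,v1:inf,v2:inf,v3:1,v4:11,v5:inf,v6:inf,v7:0,v8:inf
step 2: dist = v0:inf,v1:inf,v2:23,v3:1,v4:11,v5:inf,v6:inf,v7:0,v8:inf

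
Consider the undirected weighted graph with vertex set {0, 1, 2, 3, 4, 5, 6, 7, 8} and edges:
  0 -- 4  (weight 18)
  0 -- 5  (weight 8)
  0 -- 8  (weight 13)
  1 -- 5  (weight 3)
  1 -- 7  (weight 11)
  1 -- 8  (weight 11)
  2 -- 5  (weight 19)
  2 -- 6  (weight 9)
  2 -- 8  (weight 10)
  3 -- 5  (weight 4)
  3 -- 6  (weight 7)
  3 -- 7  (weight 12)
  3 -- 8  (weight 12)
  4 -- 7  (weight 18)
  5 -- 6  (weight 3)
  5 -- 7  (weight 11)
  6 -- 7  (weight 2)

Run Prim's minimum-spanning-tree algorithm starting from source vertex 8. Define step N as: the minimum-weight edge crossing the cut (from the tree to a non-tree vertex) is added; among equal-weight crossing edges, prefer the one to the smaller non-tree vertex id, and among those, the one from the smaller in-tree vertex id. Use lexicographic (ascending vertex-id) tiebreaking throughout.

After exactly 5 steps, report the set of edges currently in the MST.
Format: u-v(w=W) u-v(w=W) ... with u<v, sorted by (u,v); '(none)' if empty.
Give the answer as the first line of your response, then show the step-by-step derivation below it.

1-5(w=3) 2-6(w=9) 2-8(w=10) 5-6(w=3) 6-7(w=2)

step 1: add edge 2-8 (w=10); MST = {2-8(w=10)}
step 2: add edge 2-6 (w=9); MST = {2-6(w=9) 2-8(w=10)}
step 3: add edge 6-7 (w=2); MST = {2-6(w=9) 2-8(w=10) 6-7(w=2)}
step 4: add edge 5-6 (w=3); MST = {2-6(w=9) 2-8(w=10) 5-6(w=3) 6-7(w=2)}
step 5: add edge 1-5 (w=3); MST = {1-5(w=3) 2-6(w=9) 2-8(w=10) 5-6(w=3) 6-7(w=2)}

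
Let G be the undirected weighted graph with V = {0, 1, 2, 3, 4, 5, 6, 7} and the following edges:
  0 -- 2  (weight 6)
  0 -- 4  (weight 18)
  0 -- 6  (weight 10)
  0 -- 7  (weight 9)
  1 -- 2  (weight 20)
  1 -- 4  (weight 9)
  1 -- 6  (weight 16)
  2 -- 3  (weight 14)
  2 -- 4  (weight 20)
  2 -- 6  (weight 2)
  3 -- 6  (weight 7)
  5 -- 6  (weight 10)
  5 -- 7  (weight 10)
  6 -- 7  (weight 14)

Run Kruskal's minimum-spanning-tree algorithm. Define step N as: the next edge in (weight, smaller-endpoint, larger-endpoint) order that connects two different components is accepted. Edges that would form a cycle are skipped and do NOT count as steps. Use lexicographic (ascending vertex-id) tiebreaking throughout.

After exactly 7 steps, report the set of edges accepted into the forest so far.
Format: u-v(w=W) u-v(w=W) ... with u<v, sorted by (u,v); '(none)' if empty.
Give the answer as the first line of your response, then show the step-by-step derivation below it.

0-2(w=6) 0-7(w=9) 1-4(w=9) 1-6(w=16) 2-6(w=2) 3-6(w=7) 5-6(w=10)

step 1: add edge 2-6 (w=2); MST = {2-6(w=2)}
step 2: add edge 0-2 (w=6); MST = {0-2(w=6) 2-6(w=2)}
step 3: add edge 3-6 (w=7); MST = {0-2(w=6) 2-6(w=2) 3-6(w=7)}
step 4: add edge 0-7 (w=9); MST = {0-2(w=6) 0-7(w=9) 2-6(w=2) 3-6(w=7)}
step 5: add edge 1-4 (w=9); MST = {0-2(w=6) 0-7(w=9) 1-4(w=9) 2-6(w=2) 3-6(w=7)}
step 6: add edge 5-6 (w=10); MST = {0-2(w=6) 0-7(w=9) 1-4(w=9) 2-6(w=2) 3-6(w=7) 5-6(w=10)}
step 7: add edge 1-6 (w=16); MST = {0-2(w=6) 0-7(w=9) 1-4(w=9) 1-6(w=16) 2-6(w=2) 3-6(w=7) 5-6(w=10)}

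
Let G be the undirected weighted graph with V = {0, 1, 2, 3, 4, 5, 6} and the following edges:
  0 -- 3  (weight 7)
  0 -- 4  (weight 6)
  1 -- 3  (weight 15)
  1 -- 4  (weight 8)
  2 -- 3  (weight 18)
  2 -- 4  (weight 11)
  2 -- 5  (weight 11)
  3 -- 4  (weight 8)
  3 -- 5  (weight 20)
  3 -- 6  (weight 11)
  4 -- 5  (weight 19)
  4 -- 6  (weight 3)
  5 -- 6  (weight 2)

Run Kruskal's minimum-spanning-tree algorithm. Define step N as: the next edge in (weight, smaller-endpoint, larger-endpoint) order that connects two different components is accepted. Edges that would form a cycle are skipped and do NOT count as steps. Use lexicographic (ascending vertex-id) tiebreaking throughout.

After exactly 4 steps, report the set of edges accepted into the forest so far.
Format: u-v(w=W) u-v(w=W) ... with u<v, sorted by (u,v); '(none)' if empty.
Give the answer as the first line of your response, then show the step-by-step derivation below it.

0-3(w=7) 0-4(w=6) 4-6(w=3) 5-6(w=2)

step 1: add edge 5-6 (w=2); MST = {5-6(w=2)}
step 2: add edge 4-6 (w=3); MST = {4-6(w=3) 5-6(w=2)}
step 3: add edge 0-4 (w=6); MST = {0-4(w=6) 4-6(w=3) 5-6(w=2)}
step 4: add edge 0-3 (w=7); MST = {0-3(w=7) 0-4(w=6) 4-6(w=3) 5-6(w=2)}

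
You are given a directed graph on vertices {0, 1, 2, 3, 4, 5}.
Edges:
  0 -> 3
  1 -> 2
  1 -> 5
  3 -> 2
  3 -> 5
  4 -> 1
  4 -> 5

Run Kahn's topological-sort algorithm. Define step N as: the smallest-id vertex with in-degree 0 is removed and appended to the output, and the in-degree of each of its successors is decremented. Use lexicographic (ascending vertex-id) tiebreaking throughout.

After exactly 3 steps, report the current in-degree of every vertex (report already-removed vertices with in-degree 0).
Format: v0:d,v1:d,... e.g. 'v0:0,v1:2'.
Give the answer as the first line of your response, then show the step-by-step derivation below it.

v0:0,v1:0,v2:1,v3:0,v4:0,v5:1

step 1: output 0; order=[0]; indeg=(0,1,2,0,0,3)
step 2: output 3; order=[0,3]; indeg=(0,1,1,0,0,2)
step 3: output 4; order=[0,3,4]; indeg=(0,0,1,0,0,1)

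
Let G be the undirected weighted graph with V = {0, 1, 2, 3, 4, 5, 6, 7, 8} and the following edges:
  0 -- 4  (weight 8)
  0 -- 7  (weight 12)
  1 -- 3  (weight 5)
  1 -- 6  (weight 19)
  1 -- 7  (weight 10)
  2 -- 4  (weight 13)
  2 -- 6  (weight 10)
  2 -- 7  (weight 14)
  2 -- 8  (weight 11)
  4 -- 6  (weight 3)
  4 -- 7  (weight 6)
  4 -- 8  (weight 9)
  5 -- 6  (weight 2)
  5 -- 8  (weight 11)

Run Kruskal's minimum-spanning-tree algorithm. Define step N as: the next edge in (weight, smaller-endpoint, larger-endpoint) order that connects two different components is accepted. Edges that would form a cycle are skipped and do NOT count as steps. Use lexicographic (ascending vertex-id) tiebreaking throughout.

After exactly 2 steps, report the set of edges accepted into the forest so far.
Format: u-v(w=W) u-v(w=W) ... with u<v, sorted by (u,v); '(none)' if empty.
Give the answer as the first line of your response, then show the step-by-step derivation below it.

4-6(w=3) 5-6(w=2)

step 1: add edge 5-6 (w=2); MST = {5-6(w=2)}
step 2: add edge 4-6 (w=3); MST = {4-6(w=3) 5-6(w=2)}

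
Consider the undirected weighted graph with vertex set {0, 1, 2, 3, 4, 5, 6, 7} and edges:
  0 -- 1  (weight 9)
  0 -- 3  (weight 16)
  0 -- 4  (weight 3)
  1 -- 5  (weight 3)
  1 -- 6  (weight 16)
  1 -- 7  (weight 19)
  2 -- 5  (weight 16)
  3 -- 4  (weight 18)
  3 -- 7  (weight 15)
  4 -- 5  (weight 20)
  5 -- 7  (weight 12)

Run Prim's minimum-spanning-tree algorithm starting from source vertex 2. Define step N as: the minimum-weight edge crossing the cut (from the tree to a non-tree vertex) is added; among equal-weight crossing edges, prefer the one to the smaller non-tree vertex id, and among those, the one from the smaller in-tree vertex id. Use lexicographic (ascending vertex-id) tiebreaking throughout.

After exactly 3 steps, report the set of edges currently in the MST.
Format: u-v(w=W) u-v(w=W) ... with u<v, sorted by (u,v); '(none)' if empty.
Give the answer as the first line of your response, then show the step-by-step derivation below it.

0-1(w=9) 1-5(w=3) 2-5(w=16)

step 1: add edge 2-5 (w=16); MST = {2-5(w=16)}
step 2: add edge 1-5 (w=3); MST = {1-5(w=3) 2-5(w=16)}
step 3: add edge 0-1 (w=9); MST = {0-1(w=9) 1-5(w=3) 2-5(w=16)}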